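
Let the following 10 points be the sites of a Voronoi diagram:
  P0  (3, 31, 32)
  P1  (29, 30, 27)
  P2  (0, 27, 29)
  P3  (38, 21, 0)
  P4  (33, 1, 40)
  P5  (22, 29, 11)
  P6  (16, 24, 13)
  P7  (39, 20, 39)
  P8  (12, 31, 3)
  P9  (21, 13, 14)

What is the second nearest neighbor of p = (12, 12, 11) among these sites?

P6

Since √ is increasing, it suffices to compare squared distances:
|pP0|² = 81 + 361 + 441 = 883
|pP1|² = 289 + 324 + 256 = 869
|pP2|² = 144 + 225 + 324 = 693
|pP3|² = 676 + 81 + 121 = 878
|pP4|² = 441 + 121 + 841 = 1403
|pP5|² = 100 + 289 + 0 = 389
|pP6|² = 16 + 144 + 4 = 164
|pP7|² = 729 + 64 + 784 = 1577
|pP8|² = 0 + 361 + 64 = 425
|pP9|² = 81 + 1 + 9 = 91
Sorted ascending: P9, P6, P5, … — the second-nearest is P6.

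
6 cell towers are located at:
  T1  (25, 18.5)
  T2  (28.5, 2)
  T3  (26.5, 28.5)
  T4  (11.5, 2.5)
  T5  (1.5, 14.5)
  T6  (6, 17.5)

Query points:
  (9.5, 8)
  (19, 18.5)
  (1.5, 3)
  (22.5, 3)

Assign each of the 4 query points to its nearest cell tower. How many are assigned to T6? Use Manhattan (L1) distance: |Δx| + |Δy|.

(9.5, 8) — d to each: T1:26, T2:25, T3:37.5, T4:7.5, T5:14.5, T6:13 → nearest is T4
(19, 18.5) — d to each: T1:6, T2:26, T3:17.5, T4:23.5, T5:21.5, T6:14 → nearest is T1
(1.5, 3) — d to each: T1:39, T2:28, T3:50.5, T4:10.5, T5:11.5, T6:19 → nearest is T4
(22.5, 3) — d to each: T1:18, T2:7, T3:29.5, T4:11.5, T5:32.5, T6:31 → nearest is T2
0 of the 4 points have T6 as nearest.

0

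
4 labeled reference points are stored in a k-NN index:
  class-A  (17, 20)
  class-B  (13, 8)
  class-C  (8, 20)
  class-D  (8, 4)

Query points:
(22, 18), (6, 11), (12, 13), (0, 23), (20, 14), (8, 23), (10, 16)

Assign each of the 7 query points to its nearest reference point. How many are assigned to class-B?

(22, 18) — d² to each: class-A:29, class-B:181, class-C:200, class-D:392 → nearest is class-A
(6, 11) — d² to each: class-A:202, class-B:58, class-C:85, class-D:53 → nearest is class-D
(12, 13) — d² to each: class-A:74, class-B:26, class-C:65, class-D:97 → nearest is class-B
(0, 23) — d² to each: class-A:298, class-B:394, class-C:73, class-D:425 → nearest is class-C
(20, 14) — d² to each: class-A:45, class-B:85, class-C:180, class-D:244 → nearest is class-A
(8, 23) — d² to each: class-A:90, class-B:250, class-C:9, class-D:361 → nearest is class-C
(10, 16) — d² to each: class-A:65, class-B:73, class-C:20, class-D:148 → nearest is class-C
1 of the 7 points has class-B as nearest.

1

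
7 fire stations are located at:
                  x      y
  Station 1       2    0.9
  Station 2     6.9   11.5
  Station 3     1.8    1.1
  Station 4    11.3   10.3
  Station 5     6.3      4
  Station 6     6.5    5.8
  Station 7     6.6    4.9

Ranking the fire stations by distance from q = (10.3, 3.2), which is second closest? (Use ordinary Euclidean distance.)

Compare squared distances (the ordering matches that of the actual distances):
d²(q, Station 1) = 68.89 + 5.29 = 74.18
d²(q, Station 2) = 11.56 + 68.89 = 80.45
d²(q, Station 3) = 72.25 + 4.41 = 76.66
d²(q, Station 4) = 1 + 50.41 = 51.41
d²(q, Station 5) = 16 + 0.64 = 16.64
d²(q, Station 6) = 14.44 + 6.76 = 21.2
d²(q, Station 7) = 13.69 + 2.89 = 16.58
Sorted ascending: Station 7, Station 5, Station 6, … — the second-nearest is Station 5.

Station 5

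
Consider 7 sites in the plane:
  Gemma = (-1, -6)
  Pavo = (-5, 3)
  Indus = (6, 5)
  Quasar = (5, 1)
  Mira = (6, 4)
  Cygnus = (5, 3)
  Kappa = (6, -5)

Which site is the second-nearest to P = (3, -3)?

Quasar

Compare squared distances (the ordering matches that of the actual distances):
d²(P, Gemma) = (3−(-1))² + (-3−(-6))² = 16 + 9 = 25
d²(P, Pavo) = (3−(-5))² + (-3−3)² = 64 + 36 = 100
d²(P, Indus) = (3−6)² + (-3−5)² = 9 + 64 = 73
d²(P, Quasar) = (3−5)² + (-3−1)² = 4 + 16 = 20
d²(P, Mira) = (3−6)² + (-3−4)² = 9 + 49 = 58
d²(P, Cygnus) = (3−5)² + (-3−3)² = 4 + 36 = 40
d²(P, Kappa) = (3−6)² + (-3−(-5))² = 9 + 4 = 13
Sorted ascending: Kappa, Quasar, Gemma, … — the second-nearest is Quasar.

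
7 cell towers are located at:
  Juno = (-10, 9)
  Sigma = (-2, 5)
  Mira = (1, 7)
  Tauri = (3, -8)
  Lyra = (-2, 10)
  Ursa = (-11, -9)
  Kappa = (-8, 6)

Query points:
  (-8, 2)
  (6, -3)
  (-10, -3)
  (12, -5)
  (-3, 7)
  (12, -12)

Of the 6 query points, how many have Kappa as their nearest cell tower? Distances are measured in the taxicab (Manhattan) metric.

1

(-8, 2) — d to each: Juno:9, Sigma:9, Mira:14, Tauri:21, Lyra:14, Ursa:14, Kappa:4 → nearest is Kappa
(6, -3) — d to each: Juno:28, Sigma:16, Mira:15, Tauri:8, Lyra:21, Ursa:23, Kappa:23 → nearest is Tauri
(-10, -3) — d to each: Juno:12, Sigma:16, Mira:21, Tauri:18, Lyra:21, Ursa:7, Kappa:11 → nearest is Ursa
(12, -5) — d to each: Juno:36, Sigma:24, Mira:23, Tauri:12, Lyra:29, Ursa:27, Kappa:31 → nearest is Tauri
(-3, 7) — d to each: Juno:9, Sigma:3, Mira:4, Tauri:21, Lyra:4, Ursa:24, Kappa:6 → nearest is Sigma
(12, -12) — d to each: Juno:43, Sigma:31, Mira:30, Tauri:13, Lyra:36, Ursa:26, Kappa:38 → nearest is Tauri
1 of the 6 points has Kappa as nearest.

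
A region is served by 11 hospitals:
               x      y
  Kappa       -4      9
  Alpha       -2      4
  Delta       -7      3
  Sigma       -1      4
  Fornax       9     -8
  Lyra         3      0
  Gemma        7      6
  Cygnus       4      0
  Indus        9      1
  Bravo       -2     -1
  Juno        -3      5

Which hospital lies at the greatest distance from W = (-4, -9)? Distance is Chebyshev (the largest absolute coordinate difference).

d(W, Kappa) = max(0, 18) = 18
d(W, Alpha) = max(2, 13) = 13
d(W, Delta) = max(3, 12) = 12
d(W, Sigma) = max(3, 13) = 13
d(W, Fornax) = max(13, 1) = 13
d(W, Lyra) = max(7, 9) = 9
d(W, Gemma) = max(11, 15) = 15
d(W, Cygnus) = max(8, 9) = 9
d(W, Indus) = max(13, 10) = 13
d(W, Bravo) = max(2, 8) = 8
d(W, Juno) = max(1, 14) = 14
The largest is to Kappa.

Kappa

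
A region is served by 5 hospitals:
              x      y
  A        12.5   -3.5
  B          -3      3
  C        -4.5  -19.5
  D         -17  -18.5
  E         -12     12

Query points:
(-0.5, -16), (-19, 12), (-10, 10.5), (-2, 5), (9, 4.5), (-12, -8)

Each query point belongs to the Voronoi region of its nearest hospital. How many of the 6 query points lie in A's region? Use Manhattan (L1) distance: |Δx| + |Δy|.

1

(-0.5, -16) — d to each: A:25.5, B:21.5, C:7.5, D:19, E:39.5 → nearest is C
(-19, 12) — d to each: A:47, B:25, C:46, D:32.5, E:7 → nearest is E
(-10, 10.5) — d to each: A:36.5, B:14.5, C:35.5, D:36, E:3.5 → nearest is E
(-2, 5) — d to each: A:23, B:3, C:27, D:38.5, E:17 → nearest is B
(9, 4.5) — d to each: A:11.5, B:13.5, C:37.5, D:49, E:28.5 → nearest is A
(-12, -8) — d to each: A:29, B:20, C:19, D:15.5, E:20 → nearest is D
1 of the 6 points has A as nearest.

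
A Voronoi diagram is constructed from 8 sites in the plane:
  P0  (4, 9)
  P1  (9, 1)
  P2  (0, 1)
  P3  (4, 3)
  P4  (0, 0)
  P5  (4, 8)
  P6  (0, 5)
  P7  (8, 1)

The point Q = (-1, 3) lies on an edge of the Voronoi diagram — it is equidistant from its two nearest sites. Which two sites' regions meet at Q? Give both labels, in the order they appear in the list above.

P2 and P6

Squared distances from Q to each site:
|QP0|² = (-1−4)² + (3−9)² = 25 + 36 = 61
|QP1|² = (-1−9)² + (3−1)² = 100 + 4 = 104
|QP2|² = (-1−0)² + (3−1)² = 1 + 4 = 5
|QP3|² = (-1−4)² + (3−3)² = 25 + 0 = 25
|QP4|² = (-1−0)² + (3−0)² = 1 + 9 = 10
|QP5|² = (-1−4)² + (3−8)² = 25 + 25 = 50
|QP6|² = (-1−0)² + (3−5)² = 1 + 4 = 5
|QP7|² = (-1−8)² + (3−1)² = 81 + 4 = 85
Q is equidistant from P2 and P6 (both at squared distance 5), and every other site is strictly farther — so Q lies on the P2–P6 Voronoi edge.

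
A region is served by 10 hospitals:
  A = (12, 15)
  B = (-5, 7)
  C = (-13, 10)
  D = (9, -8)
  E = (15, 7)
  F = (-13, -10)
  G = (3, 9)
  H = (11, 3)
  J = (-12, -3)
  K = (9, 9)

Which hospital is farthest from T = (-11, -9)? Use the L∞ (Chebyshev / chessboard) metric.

d(T,A) = max(23, 24) = 24
d(T,B) = max(6, 16) = 16
d(T,C) = max(2, 19) = 19
d(T,D) = max(20, 1) = 20
d(T,E) = max(26, 16) = 26
d(T,F) = max(2, 1) = 2
d(T,G) = max(14, 18) = 18
d(T,H) = max(22, 12) = 22
d(T,J) = max(1, 6) = 6
d(T,K) = max(20, 18) = 20
The largest is to E.

E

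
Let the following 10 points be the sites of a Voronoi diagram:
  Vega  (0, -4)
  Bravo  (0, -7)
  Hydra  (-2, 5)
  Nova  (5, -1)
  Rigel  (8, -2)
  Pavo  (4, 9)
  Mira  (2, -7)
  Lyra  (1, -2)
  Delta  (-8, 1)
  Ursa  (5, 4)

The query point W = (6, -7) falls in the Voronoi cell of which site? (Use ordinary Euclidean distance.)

Mira

Compare squared distances (the ordering matches that of the actual distances):
d²(W, Vega) = 36 + 9 = 45
d²(W, Bravo) = 36 + 0 = 36
d²(W, Hydra) = 64 + 144 = 208
d²(W, Nova) = 1 + 36 = 37
d²(W, Rigel) = 4 + 25 = 29
d²(W, Pavo) = 4 + 256 = 260
d²(W, Mira) = 16 + 0 = 16
d²(W, Lyra) = 25 + 25 = 50
d²(W, Delta) = 196 + 64 = 260
d²(W, Ursa) = 1 + 121 = 122
Mira is nearest.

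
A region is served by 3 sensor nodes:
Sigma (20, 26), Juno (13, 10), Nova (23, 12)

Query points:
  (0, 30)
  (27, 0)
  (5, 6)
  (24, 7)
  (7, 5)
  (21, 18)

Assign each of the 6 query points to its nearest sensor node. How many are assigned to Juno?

(0, 30) — d² to each: Sigma:416, Juno:569, Nova:853 → nearest is Sigma
(27, 0) — d² to each: Sigma:725, Juno:296, Nova:160 → nearest is Nova
(5, 6) — d² to each: Sigma:625, Juno:80, Nova:360 → nearest is Juno
(24, 7) — d² to each: Sigma:377, Juno:130, Nova:26 → nearest is Nova
(7, 5) — d² to each: Sigma:610, Juno:61, Nova:305 → nearest is Juno
(21, 18) — d² to each: Sigma:65, Juno:128, Nova:40 → nearest is Nova
2 of the 6 points have Juno as nearest.

2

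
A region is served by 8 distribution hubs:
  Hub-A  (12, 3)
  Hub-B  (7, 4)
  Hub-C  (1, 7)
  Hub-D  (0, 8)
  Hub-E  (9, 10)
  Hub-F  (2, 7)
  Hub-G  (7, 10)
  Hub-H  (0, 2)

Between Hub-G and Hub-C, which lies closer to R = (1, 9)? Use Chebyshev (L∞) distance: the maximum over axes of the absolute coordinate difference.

d(R, Hub-G) = max(6, 1) = 6
d(R, Hub-C) = max(0, 2) = 2
6 > 2, so Hub-C is closer.

Hub-C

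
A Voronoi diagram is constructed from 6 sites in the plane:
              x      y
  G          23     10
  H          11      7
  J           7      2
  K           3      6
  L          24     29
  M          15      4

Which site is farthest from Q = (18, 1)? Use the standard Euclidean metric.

L

Since √ is increasing, it suffices to compare squared distances:
|QG|² = (18−23)² + (1−10)² = 25 + 81 = 106
|QH|² = (18−11)² + (1−7)² = 49 + 36 = 85
|QJ|² = (18−7)² + (1−2)² = 121 + 1 = 122
|QK|² = (18−3)² + (1−6)² = 225 + 25 = 250
|QL|² = (18−24)² + (1−29)² = 36 + 784 = 820
|QM|² = (18−15)² + (1−4)² = 9 + 9 = 18
The largest is to L.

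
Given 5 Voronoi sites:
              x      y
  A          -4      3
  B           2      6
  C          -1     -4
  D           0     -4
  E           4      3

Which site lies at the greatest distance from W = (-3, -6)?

B

Squared Euclidean distances:
|WA|² = (-3−(-4))² + (-6−3)² = 1 + 81 = 82
|WB|² = (-3−2)² + (-6−6)² = 25 + 144 = 169
|WC|² = (-3−(-1))² + (-6−(-4))² = 4 + 4 = 8
|WD|² = (-3−0)² + (-6−(-4))² = 9 + 4 = 13
|WE|² = (-3−4)² + (-6−3)² = 49 + 81 = 130
The largest is to B.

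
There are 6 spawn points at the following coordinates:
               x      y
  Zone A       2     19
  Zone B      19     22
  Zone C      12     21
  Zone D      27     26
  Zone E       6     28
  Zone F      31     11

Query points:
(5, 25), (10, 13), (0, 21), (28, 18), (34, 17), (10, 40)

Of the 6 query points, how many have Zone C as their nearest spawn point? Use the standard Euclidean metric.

(5, 25) — d² to each: Zone A:45, Zone B:205, Zone C:65, Zone D:485, Zone E:10, Zone F:872 → nearest is Zone E
(10, 13) — d² to each: Zone A:100, Zone B:162, Zone C:68, Zone D:458, Zone E:241, Zone F:445 → nearest is Zone C
(0, 21) — d² to each: Zone A:8, Zone B:362, Zone C:144, Zone D:754, Zone E:85, Zone F:1061 → nearest is Zone A
(28, 18) — d² to each: Zone A:677, Zone B:97, Zone C:265, Zone D:65, Zone E:584, Zone F:58 → nearest is Zone F
(34, 17) — d² to each: Zone A:1028, Zone B:250, Zone C:500, Zone D:130, Zone E:905, Zone F:45 → nearest is Zone F
(10, 40) — d² to each: Zone A:505, Zone B:405, Zone C:365, Zone D:485, Zone E:160, Zone F:1282 → nearest is Zone E
1 of the 6 points has Zone C as nearest.

1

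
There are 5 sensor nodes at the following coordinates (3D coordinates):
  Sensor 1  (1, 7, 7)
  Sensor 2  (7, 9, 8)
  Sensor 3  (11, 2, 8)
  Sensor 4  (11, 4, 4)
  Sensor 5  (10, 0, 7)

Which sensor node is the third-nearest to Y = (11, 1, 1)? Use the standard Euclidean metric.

Compare squared distances (the ordering matches that of the actual distances):
d²(Y, Sensor 1) = (11−1)² + (1−7)² + (1−7)² = 100 + 36 + 36 = 172
d²(Y, Sensor 2) = (11−7)² + (1−9)² + (1−8)² = 16 + 64 + 49 = 129
d²(Y, Sensor 3) = (11−11)² + (1−2)² + (1−8)² = 0 + 1 + 49 = 50
d²(Y, Sensor 4) = (11−11)² + (1−4)² + (1−4)² = 0 + 9 + 9 = 18
d²(Y, Sensor 5) = (11−10)² + (1−0)² + (1−7)² = 1 + 1 + 36 = 38
Sorted ascending: Sensor 4, Sensor 5, Sensor 3, Sensor 2, … — the third-nearest is Sensor 3.

Sensor 3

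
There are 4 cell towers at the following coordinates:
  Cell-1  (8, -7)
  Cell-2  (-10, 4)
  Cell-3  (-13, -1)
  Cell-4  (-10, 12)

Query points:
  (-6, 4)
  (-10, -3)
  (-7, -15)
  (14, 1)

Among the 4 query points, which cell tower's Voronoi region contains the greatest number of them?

Cell-3

(-6, 4) — d² to each: Cell-1:317, Cell-2:16, Cell-3:74, Cell-4:80 → nearest is Cell-2
(-10, -3) — d² to each: Cell-1:340, Cell-2:49, Cell-3:13, Cell-4:225 → nearest is Cell-3
(-7, -15) — d² to each: Cell-1:289, Cell-2:370, Cell-3:232, Cell-4:738 → nearest is Cell-3
(14, 1) — d² to each: Cell-1:100, Cell-2:585, Cell-3:733, Cell-4:697 → nearest is Cell-1
Tally — Cell-1:1, Cell-2:1, Cell-3:2. Cell-3 captures the most (2).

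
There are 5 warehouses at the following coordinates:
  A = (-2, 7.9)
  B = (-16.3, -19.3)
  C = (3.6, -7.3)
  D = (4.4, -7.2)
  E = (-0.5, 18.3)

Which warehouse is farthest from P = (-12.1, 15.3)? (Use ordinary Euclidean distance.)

B

Squared Euclidean distances:
|PA|² = (-12.1−(-2))² + (15.3−7.9)² = 102.01 + 54.76 = 156.77
|PB|² = (-12.1−(-16.3))² + (15.3−(-19.3))² = 17.64 + 1197.16 = 1214.8
|PC|² = (-12.1−3.6)² + (15.3−(-7.3))² = 246.49 + 510.76 = 757.25
|PD|² = (-12.1−4.4)² + (15.3−(-7.2))² = 272.25 + 506.25 = 778.5
|PE|² = (-12.1−(-0.5))² + (15.3−18.3)² = 134.56 + 9 = 143.56
The largest is to B.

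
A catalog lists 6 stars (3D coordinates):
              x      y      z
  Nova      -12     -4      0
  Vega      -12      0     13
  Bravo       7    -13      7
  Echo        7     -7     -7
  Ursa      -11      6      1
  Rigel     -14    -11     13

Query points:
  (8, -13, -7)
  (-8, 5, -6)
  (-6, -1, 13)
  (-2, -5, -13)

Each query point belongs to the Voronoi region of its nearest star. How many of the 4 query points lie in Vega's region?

1

(8, -13, -7) — d² to each: Nova:530, Vega:969, Bravo:197, Echo:37, Ursa:786, Rigel:888 → nearest is Echo
(-8, 5, -6) — d² to each: Nova:133, Vega:402, Bravo:718, Echo:370, Ursa:59, Rigel:653 → nearest is Ursa
(-6, -1, 13) — d² to each: Nova:214, Vega:37, Bravo:349, Echo:605, Ursa:218, Rigel:164 → nearest is Vega
(-2, -5, -13) — d² to each: Nova:270, Vega:801, Bravo:545, Echo:121, Ursa:398, Rigel:856 → nearest is Echo
1 of the 4 points has Vega as nearest.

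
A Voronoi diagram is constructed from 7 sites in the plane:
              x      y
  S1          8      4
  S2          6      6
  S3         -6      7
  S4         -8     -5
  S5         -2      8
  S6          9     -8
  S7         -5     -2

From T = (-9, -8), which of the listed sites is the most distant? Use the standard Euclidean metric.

S1

Since √ is increasing, it suffices to compare squared distances:
|TS1|² = (-9−8)² + (-8−4)² = 289 + 144 = 433
|TS2|² = (-9−6)² + (-8−6)² = 225 + 196 = 421
|TS3|² = (-9−(-6))² + (-8−7)² = 9 + 225 = 234
|TS4|² = (-9−(-8))² + (-8−(-5))² = 1 + 9 = 10
|TS5|² = (-9−(-2))² + (-8−8)² = 49 + 256 = 305
|TS6|² = (-9−9)² + (-8−(-8))² = 324 + 0 = 324
|TS7|² = (-9−(-5))² + (-8−(-2))² = 16 + 36 = 52
The largest is to S1.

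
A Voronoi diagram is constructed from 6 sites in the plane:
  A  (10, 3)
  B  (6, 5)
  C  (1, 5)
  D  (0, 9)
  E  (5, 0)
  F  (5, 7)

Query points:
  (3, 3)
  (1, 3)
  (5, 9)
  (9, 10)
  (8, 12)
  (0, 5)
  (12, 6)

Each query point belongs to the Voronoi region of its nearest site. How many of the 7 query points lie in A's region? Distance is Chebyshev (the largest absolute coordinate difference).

(3, 3) — d to each: A:7, B:3, C:2, D:6, E:3, F:4 → nearest is C
(1, 3) — d to each: A:9, B:5, C:2, D:6, E:4, F:4 → nearest is C
(5, 9) — d to each: A:6, B:4, C:4, D:5, E:9, F:2 → nearest is F
(9, 10) — d to each: A:7, B:5, C:8, D:9, E:10, F:4 → nearest is F
(8, 12) — d to each: A:9, B:7, C:7, D:8, E:12, F:5 → nearest is F
(0, 5) — d to each: A:10, B:6, C:1, D:4, E:5, F:5 → nearest is C
(12, 6) — d to each: A:3, B:6, C:11, D:12, E:7, F:7 → nearest is A
1 of the 7 points has A as nearest.

1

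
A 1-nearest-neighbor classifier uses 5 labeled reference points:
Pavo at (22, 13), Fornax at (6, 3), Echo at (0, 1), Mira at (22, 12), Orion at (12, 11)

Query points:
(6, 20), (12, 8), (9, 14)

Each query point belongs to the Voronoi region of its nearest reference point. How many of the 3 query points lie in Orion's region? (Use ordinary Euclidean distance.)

(6, 20) — d² to each: Pavo:305, Fornax:289, Echo:397, Mira:320, Orion:117 → nearest is Orion
(12, 8) — d² to each: Pavo:125, Fornax:61, Echo:193, Mira:116, Orion:9 → nearest is Orion
(9, 14) — d² to each: Pavo:170, Fornax:130, Echo:250, Mira:173, Orion:18 → nearest is Orion
3 of the 3 points have Orion as nearest.

3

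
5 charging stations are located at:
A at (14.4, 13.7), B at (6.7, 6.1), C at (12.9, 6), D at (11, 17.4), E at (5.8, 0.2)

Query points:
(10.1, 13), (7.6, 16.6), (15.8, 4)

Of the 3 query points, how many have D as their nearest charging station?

(10.1, 13) — d² to each: A:18.98, B:59.17, C:56.84, D:20.17, E:182.33 → nearest is A
(7.6, 16.6) — d² to each: A:54.65, B:111.06, C:140.45, D:12.2, E:272.2 → nearest is D
(15.8, 4) — d² to each: A:96.05, B:87.22, C:12.41, D:202.6, E:114.44 → nearest is C
1 of the 3 points has D as nearest.

1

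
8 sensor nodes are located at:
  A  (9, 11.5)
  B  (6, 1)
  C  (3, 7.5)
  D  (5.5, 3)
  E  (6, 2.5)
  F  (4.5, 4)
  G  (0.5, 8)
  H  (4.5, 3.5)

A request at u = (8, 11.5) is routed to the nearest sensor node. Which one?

A

Squared Euclidean distances:
|uA|² = 1 + 0 = 1
|uB|² = 4 + 110.25 = 114.25
|uC|² = 25 + 16 = 41
|uD|² = 6.25 + 72.25 = 78.5
|uE|² = 4 + 81 = 85
|uF|² = 12.25 + 56.25 = 68.5
|uG|² = 56.25 + 12.25 = 68.5
|uH|² = 12.25 + 64 = 76.25
The smallest is to A, so u lies in the Voronoi region of A.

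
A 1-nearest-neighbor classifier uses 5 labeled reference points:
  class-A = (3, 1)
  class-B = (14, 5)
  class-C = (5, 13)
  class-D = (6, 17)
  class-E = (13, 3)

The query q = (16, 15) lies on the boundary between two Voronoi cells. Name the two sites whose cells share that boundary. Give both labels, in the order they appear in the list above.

class-B and class-D

Squared distances from q to each site:
d²(q, class-A) = (16−3)² + (15−1)² = 169 + 196 = 365
d²(q, class-B) = (16−14)² + (15−5)² = 4 + 100 = 104
d²(q, class-C) = (16−5)² + (15−13)² = 121 + 4 = 125
d²(q, class-D) = (16−6)² + (15−17)² = 100 + 4 = 104
d²(q, class-E) = (16−13)² + (15−3)² = 9 + 144 = 153
q is equidistant from class-B and class-D (both at squared distance 104), and every other site is strictly farther — so q lies on the class-B–class-D Voronoi edge.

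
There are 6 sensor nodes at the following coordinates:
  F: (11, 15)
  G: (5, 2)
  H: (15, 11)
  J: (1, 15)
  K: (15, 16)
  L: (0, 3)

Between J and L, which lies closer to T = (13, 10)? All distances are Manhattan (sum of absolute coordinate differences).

d(T,J) = |13−1| + |10−15| = 12 + 5 = 17
d(T,L) = |13−0| + |10−3| = 13 + 7 = 20
17 < 20, so J is closer.

J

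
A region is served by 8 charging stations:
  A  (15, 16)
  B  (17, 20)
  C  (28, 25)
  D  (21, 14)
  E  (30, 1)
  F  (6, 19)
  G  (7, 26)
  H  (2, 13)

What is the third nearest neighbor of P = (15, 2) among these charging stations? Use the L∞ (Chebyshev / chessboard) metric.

A

d(P,A) = max(0, 14) = 14
d(P,B) = max(2, 18) = 18
d(P,C) = max(13, 23) = 23
d(P,D) = max(6, 12) = 12
d(P,E) = max(15, 1) = 15
d(P,F) = max(9, 17) = 17
d(P,G) = max(8, 24) = 24
d(P,H) = max(13, 11) = 13
Sorted ascending: D, H, A, E, … — the third-nearest is A.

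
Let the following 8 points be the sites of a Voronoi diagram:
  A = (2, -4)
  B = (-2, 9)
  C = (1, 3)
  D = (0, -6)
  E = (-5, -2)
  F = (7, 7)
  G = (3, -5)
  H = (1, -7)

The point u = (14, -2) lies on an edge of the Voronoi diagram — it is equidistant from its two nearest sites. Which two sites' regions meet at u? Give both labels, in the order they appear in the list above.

F and G

Squared distances from u to each site:
|uA|² = 144 + 4 = 148
|uB|² = 256 + 121 = 377
|uC|² = 169 + 25 = 194
|uD|² = 196 + 16 = 212
|uE|² = 361 + 0 = 361
|uF|² = 49 + 81 = 130
|uG|² = 121 + 9 = 130
|uH|² = 169 + 25 = 194
u is equidistant from F and G (both at squared distance 130), and every other site is strictly farther — so u lies on the F–G Voronoi edge.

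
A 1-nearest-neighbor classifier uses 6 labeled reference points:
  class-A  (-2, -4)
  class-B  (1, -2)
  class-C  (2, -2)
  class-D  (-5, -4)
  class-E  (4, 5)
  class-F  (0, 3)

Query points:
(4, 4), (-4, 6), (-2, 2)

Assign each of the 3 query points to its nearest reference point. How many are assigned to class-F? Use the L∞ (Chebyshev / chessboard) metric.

(4, 4) — d to each: class-A:8, class-B:6, class-C:6, class-D:9, class-E:1, class-F:4 → nearest is class-E
(-4, 6) — d to each: class-A:10, class-B:8, class-C:8, class-D:10, class-E:8, class-F:4 → nearest is class-F
(-2, 2) — d to each: class-A:6, class-B:4, class-C:4, class-D:6, class-E:6, class-F:2 → nearest is class-F
2 of the 3 points have class-F as nearest.

2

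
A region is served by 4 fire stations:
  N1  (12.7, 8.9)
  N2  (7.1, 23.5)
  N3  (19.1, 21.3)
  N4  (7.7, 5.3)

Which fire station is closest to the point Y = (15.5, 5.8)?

N1

Squared Euclidean distances:
|YN1|² = (15.5−12.7)² + (5.8−8.9)² = 7.84 + 9.61 = 17.45
|YN2|² = (15.5−7.1)² + (5.8−23.5)² = 70.56 + 313.29 = 383.85
|YN3|² = (15.5−19.1)² + (5.8−21.3)² = 12.96 + 240.25 = 253.21
|YN4|² = (15.5−7.7)² + (5.8−5.3)² = 60.84 + 0.25 = 61.09
N1 is nearest.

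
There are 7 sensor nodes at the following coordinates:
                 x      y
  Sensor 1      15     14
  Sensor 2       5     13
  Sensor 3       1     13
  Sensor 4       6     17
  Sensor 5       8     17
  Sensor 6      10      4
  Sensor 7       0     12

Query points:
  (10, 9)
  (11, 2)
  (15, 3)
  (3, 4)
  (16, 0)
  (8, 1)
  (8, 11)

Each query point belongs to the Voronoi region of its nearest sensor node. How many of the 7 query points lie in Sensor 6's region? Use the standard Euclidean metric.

(10, 9) — d² to each: Sensor 1:50, Sensor 2:41, Sensor 3:97, Sensor 4:80, Sensor 5:68, Sensor 6:25, Sensor 7:109 → nearest is Sensor 6
(11, 2) — d² to each: Sensor 1:160, Sensor 2:157, Sensor 3:221, Sensor 4:250, Sensor 5:234, Sensor 6:5, Sensor 7:221 → nearest is Sensor 6
(15, 3) — d² to each: Sensor 1:121, Sensor 2:200, Sensor 3:296, Sensor 4:277, Sensor 5:245, Sensor 6:26, Sensor 7:306 → nearest is Sensor 6
(3, 4) — d² to each: Sensor 1:244, Sensor 2:85, Sensor 3:85, Sensor 4:178, Sensor 5:194, Sensor 6:49, Sensor 7:73 → nearest is Sensor 6
(16, 0) — d² to each: Sensor 1:197, Sensor 2:290, Sensor 3:394, Sensor 4:389, Sensor 5:353, Sensor 6:52, Sensor 7:400 → nearest is Sensor 6
(8, 1) — d² to each: Sensor 1:218, Sensor 2:153, Sensor 3:193, Sensor 4:260, Sensor 5:256, Sensor 6:13, Sensor 7:185 → nearest is Sensor 6
(8, 11) — d² to each: Sensor 1:58, Sensor 2:13, Sensor 3:53, Sensor 4:40, Sensor 5:36, Sensor 6:53, Sensor 7:65 → nearest is Sensor 2
6 of the 7 points have Sensor 6 as nearest.

6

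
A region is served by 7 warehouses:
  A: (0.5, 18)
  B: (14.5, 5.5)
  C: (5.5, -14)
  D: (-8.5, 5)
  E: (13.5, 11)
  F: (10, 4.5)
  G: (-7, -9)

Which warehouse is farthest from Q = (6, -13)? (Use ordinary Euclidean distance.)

A

Compare squared distances (the ordering matches that of the actual distances):
|QA|² = 30.25 + 961 = 991.25
|QB|² = 72.25 + 342.25 = 414.5
|QC|² = 0.25 + 1 = 1.25
|QD|² = 210.25 + 324 = 534.25
|QE|² = 56.25 + 576 = 632.25
|QF|² = 16 + 306.25 = 322.25
|QG|² = 169 + 16 = 185
The largest is to A.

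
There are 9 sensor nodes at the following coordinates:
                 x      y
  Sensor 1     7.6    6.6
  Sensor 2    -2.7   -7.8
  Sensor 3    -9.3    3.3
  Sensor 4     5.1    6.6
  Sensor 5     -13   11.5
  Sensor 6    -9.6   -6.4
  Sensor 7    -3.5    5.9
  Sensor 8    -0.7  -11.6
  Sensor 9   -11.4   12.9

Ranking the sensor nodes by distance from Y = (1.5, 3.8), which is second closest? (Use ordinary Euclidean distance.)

Sensor 7

Compare squared distances (the ordering matches that of the actual distances):
d²(Y, Sensor 1) = (1.5−7.6)² + (3.8−6.6)² = 37.21 + 7.84 = 45.05
d²(Y, Sensor 2) = (1.5−(-2.7))² + (3.8−(-7.8))² = 17.64 + 134.56 = 152.2
d²(Y, Sensor 3) = (1.5−(-9.3))² + (3.8−3.3)² = 116.64 + 0.25 = 116.89
d²(Y, Sensor 4) = (1.5−5.1)² + (3.8−6.6)² = 12.96 + 7.84 = 20.8
d²(Y, Sensor 5) = (1.5−(-13))² + (3.8−11.5)² = 210.25 + 59.29 = 269.54
d²(Y, Sensor 6) = (1.5−(-9.6))² + (3.8−(-6.4))² = 123.21 + 104.04 = 227.25
d²(Y, Sensor 7) = (1.5−(-3.5))² + (3.8−5.9)² = 25 + 4.41 = 29.41
d²(Y, Sensor 8) = (1.5−(-0.7))² + (3.8−(-11.6))² = 4.84 + 237.16 = 242
d²(Y, Sensor 9) = (1.5−(-11.4))² + (3.8−12.9)² = 166.41 + 82.81 = 249.22
Sorted ascending: Sensor 4, Sensor 7, Sensor 1, … — the second-nearest is Sensor 7.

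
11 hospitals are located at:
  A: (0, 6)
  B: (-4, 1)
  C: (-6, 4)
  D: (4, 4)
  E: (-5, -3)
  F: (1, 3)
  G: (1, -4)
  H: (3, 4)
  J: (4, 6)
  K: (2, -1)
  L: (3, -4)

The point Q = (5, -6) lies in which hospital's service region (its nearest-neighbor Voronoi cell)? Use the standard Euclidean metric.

Squared Euclidean distances:
|QA|² = (5−0)² + (-6−6)² = 25 + 144 = 169
|QB|² = (5−(-4))² + (-6−1)² = 81 + 49 = 130
|QC|² = (5−(-6))² + (-6−4)² = 121 + 100 = 221
|QD|² = (5−4)² + (-6−4)² = 1 + 100 = 101
|QE|² = (5−(-5))² + (-6−(-3))² = 100 + 9 = 109
|QF|² = (5−1)² + (-6−3)² = 16 + 81 = 97
|QG|² = (5−1)² + (-6−(-4))² = 16 + 4 = 20
|QH|² = (5−3)² + (-6−4)² = 4 + 100 = 104
|QJ|² = (5−4)² + (-6−6)² = 1 + 144 = 145
|QK|² = (5−2)² + (-6−(-1))² = 9 + 25 = 34
|QL|² = (5−3)² + (-6−(-4))² = 4 + 4 = 8
L is nearest.

L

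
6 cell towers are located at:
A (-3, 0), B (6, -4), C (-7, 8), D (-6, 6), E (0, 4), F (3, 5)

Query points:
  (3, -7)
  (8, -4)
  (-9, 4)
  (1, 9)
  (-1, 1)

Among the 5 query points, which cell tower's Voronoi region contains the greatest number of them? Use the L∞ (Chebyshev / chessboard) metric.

B

(3, -7) — d to each: A:7, B:3, C:15, D:13, E:11, F:12 → nearest is B
(8, -4) — d to each: A:11, B:2, C:15, D:14, E:8, F:9 → nearest is B
(-9, 4) — d to each: A:6, B:15, C:4, D:3, E:9, F:12 → nearest is D
(1, 9) — d to each: A:9, B:13, C:8, D:7, E:5, F:4 → nearest is F
(-1, 1) — d to each: A:2, B:7, C:7, D:5, E:3, F:4 → nearest is A
Tally — A:1, B:2, D:1, F:1. B captures the most (2).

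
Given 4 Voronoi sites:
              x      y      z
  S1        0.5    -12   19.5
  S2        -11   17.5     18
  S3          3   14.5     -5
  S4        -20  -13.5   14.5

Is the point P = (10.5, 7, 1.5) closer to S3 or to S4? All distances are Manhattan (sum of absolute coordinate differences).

S3

d(P,S3) = |10.5−3| + |7−14.5| + |1.5−(-5)| = 7.5 + 7.5 + 6.5 = 21.5
d(P,S4) = |10.5−(-20)| + |7−(-13.5)| + |1.5−14.5| = 30.5 + 20.5 + 13 = 64
21.5 < 64, so S3 is closer.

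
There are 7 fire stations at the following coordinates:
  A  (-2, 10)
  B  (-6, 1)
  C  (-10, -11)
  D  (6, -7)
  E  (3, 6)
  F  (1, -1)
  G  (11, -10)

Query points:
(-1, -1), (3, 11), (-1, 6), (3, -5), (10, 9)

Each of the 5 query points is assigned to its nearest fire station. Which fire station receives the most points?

(-1, -1) — d² to each: A:122, B:29, C:181, D:85, E:65, F:4, G:225 → nearest is F
(3, 11) — d² to each: A:26, B:181, C:653, D:333, E:25, F:148, G:505 → nearest is E
(-1, 6) — d² to each: A:17, B:50, C:370, D:218, E:16, F:53, G:400 → nearest is E
(3, -5) — d² to each: A:250, B:117, C:205, D:13, E:121, F:20, G:89 → nearest is D
(10, 9) — d² to each: A:145, B:320, C:800, D:272, E:58, F:181, G:362 → nearest is E
Tally — D:1, E:3, F:1. E captures the most (3).

E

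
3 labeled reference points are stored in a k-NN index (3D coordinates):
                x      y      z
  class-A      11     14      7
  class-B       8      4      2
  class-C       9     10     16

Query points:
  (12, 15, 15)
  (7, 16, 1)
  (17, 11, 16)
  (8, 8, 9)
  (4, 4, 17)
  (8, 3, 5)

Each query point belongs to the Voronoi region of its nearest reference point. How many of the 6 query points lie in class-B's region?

(12, 15, 15) — d² to each: class-A:66, class-B:306, class-C:35 → nearest is class-C
(7, 16, 1) — d² to each: class-A:56, class-B:146, class-C:265 → nearest is class-A
(17, 11, 16) — d² to each: class-A:126, class-B:326, class-C:65 → nearest is class-C
(8, 8, 9) — d² to each: class-A:49, class-B:65, class-C:54 → nearest is class-A
(4, 4, 17) — d² to each: class-A:249, class-B:241, class-C:62 → nearest is class-C
(8, 3, 5) — d² to each: class-A:134, class-B:10, class-C:171 → nearest is class-B
1 of the 6 points has class-B as nearest.

1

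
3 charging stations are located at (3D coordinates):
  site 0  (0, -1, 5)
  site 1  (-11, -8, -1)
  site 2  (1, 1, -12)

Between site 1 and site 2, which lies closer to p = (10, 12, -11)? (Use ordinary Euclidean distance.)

Compare squared distances:
d²(p, site 1) = (10−(-11))² + (12−(-8))² + (-11−(-1))² = 441 + 400 + 100 = 941
d²(p, site 2) = (10−1)² + (12−1)² + (-11−(-12))² = 81 + 121 + 1 = 203
941 > 203, so site 2 is closer.

site 2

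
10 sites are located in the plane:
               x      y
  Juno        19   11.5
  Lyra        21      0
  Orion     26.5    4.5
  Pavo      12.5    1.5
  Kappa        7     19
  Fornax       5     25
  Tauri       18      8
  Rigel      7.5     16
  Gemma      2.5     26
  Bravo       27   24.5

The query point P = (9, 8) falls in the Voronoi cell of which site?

Since √ is increasing, it suffices to compare squared distances:
d²(P, Juno) = (9−19)² + (8−11.5)² = 100 + 12.25 = 112.25
d²(P, Lyra) = (9−21)² + (8−0)² = 144 + 64 = 208
d²(P, Orion) = (9−26.5)² + (8−4.5)² = 306.25 + 12.25 = 318.5
d²(P, Pavo) = (9−12.5)² + (8−1.5)² = 12.25 + 42.25 = 54.5
d²(P, Kappa) = (9−7)² + (8−19)² = 4 + 121 = 125
d²(P, Fornax) = (9−5)² + (8−25)² = 16 + 289 = 305
d²(P, Tauri) = (9−18)² + (8−8)² = 81 + 0 = 81
d²(P, Rigel) = (9−7.5)² + (8−16)² = 2.25 + 64 = 66.25
d²(P, Gemma) = (9−2.5)² + (8−26)² = 42.25 + 324 = 366.25
d²(P, Bravo) = (9−27)² + (8−24.5)² = 324 + 272.25 = 596.25
Pavo is nearest.

Pavo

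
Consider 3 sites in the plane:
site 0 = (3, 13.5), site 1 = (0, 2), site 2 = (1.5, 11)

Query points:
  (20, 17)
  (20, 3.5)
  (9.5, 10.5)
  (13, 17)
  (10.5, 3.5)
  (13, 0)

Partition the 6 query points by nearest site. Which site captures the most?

site 0

(20, 17) — d² to each: site 0:301.25, site 1:625, site 2:378.25 → nearest is site 0
(20, 3.5) — d² to each: site 0:389, site 1:402.25, site 2:398.5 → nearest is site 0
(9.5, 10.5) — d² to each: site 0:51.25, site 1:162.5, site 2:64.25 → nearest is site 0
(13, 17) — d² to each: site 0:112.25, site 1:394, site 2:168.25 → nearest is site 0
(10.5, 3.5) — d² to each: site 0:156.25, site 1:112.5, site 2:137.25 → nearest is site 1
(13, 0) — d² to each: site 0:282.25, site 1:173, site 2:253.25 → nearest is site 1
Tally — site 0:4, site 1:2. site 0 captures the most (4).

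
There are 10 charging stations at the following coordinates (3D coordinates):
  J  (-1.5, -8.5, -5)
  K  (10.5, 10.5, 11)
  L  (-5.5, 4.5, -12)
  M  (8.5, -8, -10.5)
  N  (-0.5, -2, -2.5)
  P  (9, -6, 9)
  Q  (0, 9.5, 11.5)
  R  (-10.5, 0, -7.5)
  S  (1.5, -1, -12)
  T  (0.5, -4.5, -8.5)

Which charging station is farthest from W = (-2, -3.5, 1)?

Squared Euclidean distances:
|WJ|² = (-2−(-1.5))² + (-3.5−(-8.5))² + (1−(-5))² = 0.25 + 25 + 36 = 61.25
|WK|² = (-2−10.5)² + (-3.5−10.5)² + (1−11)² = 156.25 + 196 + 100 = 452.25
|WL|² = (-2−(-5.5))² + (-3.5−4.5)² + (1−(-12))² = 12.25 + 64 + 169 = 245.25
|WM|² = (-2−8.5)² + (-3.5−(-8))² + (1−(-10.5))² = 110.25 + 20.25 + 132.25 = 262.75
|WN|² = (-2−(-0.5))² + (-3.5−(-2))² + (1−(-2.5))² = 2.25 + 2.25 + 12.25 = 16.75
|WP|² = (-2−9)² + (-3.5−(-6))² + (1−9)² = 121 + 6.25 + 64 = 191.25
|WQ|² = (-2−0)² + (-3.5−9.5)² + (1−11.5)² = 4 + 169 + 110.25 = 283.25
|WR|² = (-2−(-10.5))² + (-3.5−0)² + (1−(-7.5))² = 72.25 + 12.25 + 72.25 = 156.75
|WS|² = (-2−1.5)² + (-3.5−(-1))² + (1−(-12))² = 12.25 + 6.25 + 169 = 187.5
|WT|² = (-2−0.5)² + (-3.5−(-4.5))² + (1−(-8.5))² = 6.25 + 1 + 90.25 = 97.5
The largest is to K.

K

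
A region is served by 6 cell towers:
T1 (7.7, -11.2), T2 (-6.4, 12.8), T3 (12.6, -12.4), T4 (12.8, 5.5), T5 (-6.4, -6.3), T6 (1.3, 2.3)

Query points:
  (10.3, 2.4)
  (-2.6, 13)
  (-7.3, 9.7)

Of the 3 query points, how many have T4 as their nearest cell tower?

1

(10.3, 2.4) — d² to each: T1:191.72, T2:387.05, T3:224.33, T4:15.86, T5:354.58, T6:81.01 → nearest is T4
(-2.6, 13) — d² to each: T1:691.73, T2:14.48, T3:876.2, T4:293.41, T5:386.93, T6:129.7 → nearest is T2
(-7.3, 9.7) — d² to each: T1:661.81, T2:10.42, T3:884.42, T4:421.65, T5:256.81, T6:128.72 → nearest is T2
1 of the 3 points has T4 as nearest.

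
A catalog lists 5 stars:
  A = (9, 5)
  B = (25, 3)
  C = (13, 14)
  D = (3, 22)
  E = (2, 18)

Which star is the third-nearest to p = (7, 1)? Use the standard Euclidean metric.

E

Compare squared distances (the ordering matches that of the actual distances):
|pA|² = 4 + 16 = 20
|pB|² = 324 + 4 = 328
|pC|² = 36 + 169 = 205
|pD|² = 16 + 441 = 457
|pE|² = 25 + 289 = 314
Sorted ascending: A, C, E, B, … — the third-nearest is E.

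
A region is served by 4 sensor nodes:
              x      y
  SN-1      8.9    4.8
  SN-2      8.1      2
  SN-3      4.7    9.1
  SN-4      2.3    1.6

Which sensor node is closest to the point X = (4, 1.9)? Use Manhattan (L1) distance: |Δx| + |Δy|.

SN-4

d(X, SN-1) = |4−8.9| + |1.9−4.8| = 4.9 + 2.9 = 7.8
d(X, SN-2) = |4−8.1| + |1.9−2| = 4.1 + 0.1 = 4.2
d(X, SN-3) = |4−4.7| + |1.9−9.1| = 0.7 + 7.2 = 7.9
d(X, SN-4) = |4−2.3| + |1.9−1.6| = 1.7 + 0.3 = 2
The smallest is to SN-4, so X lies in the Voronoi region of SN-4.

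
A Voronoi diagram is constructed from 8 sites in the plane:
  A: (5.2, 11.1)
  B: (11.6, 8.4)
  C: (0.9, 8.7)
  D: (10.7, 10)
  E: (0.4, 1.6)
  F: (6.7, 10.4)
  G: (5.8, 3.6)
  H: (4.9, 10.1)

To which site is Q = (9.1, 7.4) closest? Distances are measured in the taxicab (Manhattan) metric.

d(Q,A) = |9.1−5.2| + |7.4−11.1| = 3.9 + 3.7 = 7.6
d(Q,B) = |9.1−11.6| + |7.4−8.4| = 2.5 + 1 = 3.5
d(Q,C) = |9.1−0.9| + |7.4−8.7| = 8.2 + 1.3 = 9.5
d(Q,D) = |9.1−10.7| + |7.4−10| = 1.6 + 2.6 = 4.2
d(Q,E) = |9.1−0.4| + |7.4−1.6| = 8.7 + 5.8 = 14.5
d(Q,F) = |9.1−6.7| + |7.4−10.4| = 2.4 + 3 = 5.4
d(Q,G) = |9.1−5.8| + |7.4−3.6| = 3.3 + 3.8 = 7.1
d(Q,H) = |9.1−4.9| + |7.4−10.1| = 4.2 + 2.7 = 6.9
B is nearest.

B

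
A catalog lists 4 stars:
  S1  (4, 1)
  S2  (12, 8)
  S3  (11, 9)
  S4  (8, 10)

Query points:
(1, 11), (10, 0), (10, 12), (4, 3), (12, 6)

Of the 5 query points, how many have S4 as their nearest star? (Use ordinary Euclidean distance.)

(1, 11) — d² to each: S1:109, S2:130, S3:104, S4:50 → nearest is S4
(10, 0) — d² to each: S1:37, S2:68, S3:82, S4:104 → nearest is S1
(10, 12) — d² to each: S1:157, S2:20, S3:10, S4:8 → nearest is S4
(4, 3) — d² to each: S1:4, S2:89, S3:85, S4:65 → nearest is S1
(12, 6) — d² to each: S1:89, S2:4, S3:10, S4:32 → nearest is S2
2 of the 5 points have S4 as nearest.

2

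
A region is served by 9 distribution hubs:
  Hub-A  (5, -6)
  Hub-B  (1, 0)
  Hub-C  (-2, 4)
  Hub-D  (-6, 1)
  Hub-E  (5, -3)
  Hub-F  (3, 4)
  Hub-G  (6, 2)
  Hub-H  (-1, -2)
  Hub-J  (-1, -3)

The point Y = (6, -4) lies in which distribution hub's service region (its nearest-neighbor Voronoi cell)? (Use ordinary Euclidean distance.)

Hub-E

Compare squared distances (the ordering matches that of the actual distances):
d²(Y, Hub-A) = 1 + 4 = 5
d²(Y, Hub-B) = 25 + 16 = 41
d²(Y, Hub-C) = 64 + 64 = 128
d²(Y, Hub-D) = 144 + 25 = 169
d²(Y, Hub-E) = 1 + 1 = 2
d²(Y, Hub-F) = 9 + 64 = 73
d²(Y, Hub-G) = 0 + 36 = 36
d²(Y, Hub-H) = 49 + 4 = 53
d²(Y, Hub-J) = 49 + 1 = 50
Minimum is at Hub-E.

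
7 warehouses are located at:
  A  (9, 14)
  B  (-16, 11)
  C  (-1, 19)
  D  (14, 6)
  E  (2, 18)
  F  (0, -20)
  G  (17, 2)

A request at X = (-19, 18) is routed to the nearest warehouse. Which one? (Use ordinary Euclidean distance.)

B

Since √ is increasing, it suffices to compare squared distances:
|XA|² = (-19−9)² + (18−14)² = 784 + 16 = 800
|XB|² = (-19−(-16))² + (18−11)² = 9 + 49 = 58
|XC|² = (-19−(-1))² + (18−19)² = 324 + 1 = 325
|XD|² = (-19−14)² + (18−6)² = 1089 + 144 = 1233
|XE|² = (-19−2)² + (18−18)² = 441 + 0 = 441
|XF|² = (-19−0)² + (18−(-20))² = 361 + 1444 = 1805
|XG|² = (-19−17)² + (18−2)² = 1296 + 256 = 1552
Minimum is at B.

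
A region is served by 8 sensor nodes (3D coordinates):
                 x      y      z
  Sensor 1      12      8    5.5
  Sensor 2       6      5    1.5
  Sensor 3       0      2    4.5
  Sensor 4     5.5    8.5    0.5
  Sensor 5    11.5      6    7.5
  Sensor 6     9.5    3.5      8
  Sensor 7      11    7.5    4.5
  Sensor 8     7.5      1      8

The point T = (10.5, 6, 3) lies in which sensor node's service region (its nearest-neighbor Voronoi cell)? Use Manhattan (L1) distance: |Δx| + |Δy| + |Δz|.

d(T, Sensor 1) = 1.5 + 2 + 2.5 = 6
d(T, Sensor 2) = 4.5 + 1 + 1.5 = 7
d(T, Sensor 3) = 10.5 + 4 + 1.5 = 16
d(T, Sensor 4) = 5 + 2.5 + 2.5 = 10
d(T, Sensor 5) = 1 + 0 + 4.5 = 5.5
d(T, Sensor 6) = 1 + 2.5 + 5 = 8.5
d(T, Sensor 7) = 0.5 + 1.5 + 1.5 = 3.5
d(T, Sensor 8) = 3 + 5 + 5 = 13
Sensor 7 is nearest.

Sensor 7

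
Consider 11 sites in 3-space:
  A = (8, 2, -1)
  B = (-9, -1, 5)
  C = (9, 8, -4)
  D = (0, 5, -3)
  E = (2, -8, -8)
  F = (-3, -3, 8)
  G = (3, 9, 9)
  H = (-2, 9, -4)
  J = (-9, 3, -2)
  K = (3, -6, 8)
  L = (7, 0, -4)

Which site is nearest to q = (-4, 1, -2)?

J

Squared Euclidean distances:
|qA|² = (-4−8)² + (1−2)² + (-2−(-1))² = 144 + 1 + 1 = 146
|qB|² = (-4−(-9))² + (1−(-1))² + (-2−5)² = 25 + 4 + 49 = 78
|qC|² = (-4−9)² + (1−8)² + (-2−(-4))² = 169 + 49 + 4 = 222
|qD|² = (-4−0)² + (1−5)² + (-2−(-3))² = 16 + 16 + 1 = 33
|qE|² = (-4−2)² + (1−(-8))² + (-2−(-8))² = 36 + 81 + 36 = 153
|qF|² = (-4−(-3))² + (1−(-3))² + (-2−8)² = 1 + 16 + 100 = 117
|qG|² = (-4−3)² + (1−9)² + (-2−9)² = 49 + 64 + 121 = 234
|qH|² = (-4−(-2))² + (1−9)² + (-2−(-4))² = 4 + 64 + 4 = 72
|qJ|² = (-4−(-9))² + (1−3)² + (-2−(-2))² = 25 + 4 + 0 = 29
|qK|² = (-4−3)² + (1−(-6))² + (-2−8)² = 49 + 49 + 100 = 198
|qL|² = (-4−7)² + (1−0)² + (-2−(-4))² = 121 + 1 + 4 = 126
Minimum is at J.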